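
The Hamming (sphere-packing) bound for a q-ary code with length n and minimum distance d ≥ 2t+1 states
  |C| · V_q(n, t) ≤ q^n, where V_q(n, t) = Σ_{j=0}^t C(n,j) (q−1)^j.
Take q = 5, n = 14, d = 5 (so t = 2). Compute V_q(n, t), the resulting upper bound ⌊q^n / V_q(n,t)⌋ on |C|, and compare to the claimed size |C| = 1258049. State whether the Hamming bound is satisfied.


V_q(n, t) = 1513, q^n = 6103515625, Hamming bound = 4034048, |C| = 1258049 ≤ bound (satisfied).

Step 1: Compute V_q(n, t) = Σ_{j=0}^2 C(n, j) (q−1)^j.
  j = 0: C(14,0)·(4)^0 = 1·1 = 1.
  j = 1: C(14,1)·(4)^1 = 14·4 = 56.
  j = 2: C(14,2)·(4)^2 = 91·16 = 1456.
  V_q(n, t) = 1 + 56 + 1456 = 1513.
Step 2: q^n = 5^14 = 6103515625.
Step 3: Hamming bound ⌊q^n / V_q(n,t)⌋ = ⌊6103515625/1513⌋ = 4034048.
Step 4: Compare |C| = 1258049 to 4034048: satisfied.
The claimed |C| lies below the Hamming bound.


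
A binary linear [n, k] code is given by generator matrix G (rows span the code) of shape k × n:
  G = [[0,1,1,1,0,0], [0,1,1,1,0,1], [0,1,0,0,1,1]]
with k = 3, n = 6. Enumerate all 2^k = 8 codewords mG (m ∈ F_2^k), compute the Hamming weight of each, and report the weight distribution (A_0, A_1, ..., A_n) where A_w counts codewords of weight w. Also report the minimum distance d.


Weight distribution: A_0 = 1, A_1 = 1, A_2 = 1, A_3 = 3, A_4 = 2. Minimum distance d = 1.

Enumerate all 2^3 = 8 messages m ∈ F_2^3.
For each, compute codeword c = mG in F_2^6, then tally its weight.
  m = 000 → c = 000000, weight = 0.
  m = 100 → c = 011100, weight = 3.
  m = 010 → c = 011101, weight = 4.
  m = 110 → c = 000001, weight = 1.
  m = 001 → c = 010011, weight = 3.
  m = 101 → c = 001111, weight = 4.
  m = 011 → c = 001110, weight = 3.
  m = 111 → c = 010010, weight = 2.
Tally weights:
  weight 0: 1 codewords.
  weight 1: 1 codewords.
  weight 2: 1 codewords.
  weight 3: 3 codewords.
  weight 4: 2 codewords.
Minimum distance d = smallest w > 0 with A_w > 0 = 1.
Sanity: Σ A_w = 8 = 2^3 = 8 ✓.


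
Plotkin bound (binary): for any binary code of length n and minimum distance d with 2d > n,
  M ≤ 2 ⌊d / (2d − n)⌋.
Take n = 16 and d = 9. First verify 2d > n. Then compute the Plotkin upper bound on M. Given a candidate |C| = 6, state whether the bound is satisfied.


Plotkin bound M ≤ 8; given |C| = 6 ≤ bound (satisfied).

Check applicability: 2d = 18, n = 16.
2d − n = 2 > 0, so Plotkin applies.
Compute d/(2d−n) = 9/2 ≈ 4.5000.
⌊d/(2d−n)⌋ = 4.
Plotkin bound: M ≤ 2·4 = 8.
Given |C| = 6, check: satisfied.
This |C| is below the Plotkin bound.


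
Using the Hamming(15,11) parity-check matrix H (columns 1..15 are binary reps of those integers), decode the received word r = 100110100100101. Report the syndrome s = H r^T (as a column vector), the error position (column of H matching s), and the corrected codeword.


s = (1, 1, 1, 1)^T, error position = 15, corrected codeword c = 100110100100100

Compute s = H r^T mod 2 one row at a time:
  s_1 = 0 + 0 + 1 + 0 + 0 + 1 + 0 + 1 = 3 ≡ 1 (mod 2).
  s_2 = 1 + 1 + 0 + 1 + 0 + 1 + 0 + 1 = 5 ≡ 1 (mod 2).
  s_3 = 0 + 0 + 0 + 1 + 1 + 0 + 0 + 1 = 3 ≡ 1 (mod 2).
  s_4 = 1 + 0 + 1 + 1 + 0 + 0 + 1 + 1 = 5 ≡ 1 (mod 2).
s = (1, 1, 1, 1)^T — this equals column 15 of H (binary 1111), so error is at position 15.
Correct: flip bit 15 of r = 100110100100101 to get c = 100110100100100.


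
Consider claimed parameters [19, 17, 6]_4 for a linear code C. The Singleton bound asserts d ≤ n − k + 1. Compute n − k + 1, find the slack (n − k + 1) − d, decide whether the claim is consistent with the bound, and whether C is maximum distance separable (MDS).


Singleton RHS = n − k + 1 = 3, slack = -3, bound violated (no such code; not MDS).

Singleton bound: d ≤ n − k + 1.
Here n = 19, k = 17, so n − k + 1 = 3.
Given d = 6, check d ≤ 3: NO.
Slack = (n − k + 1) − d = -3.
The slack is negative: d = 6 exceeds n − k + 1 = 3 by 3, so the Singleton bound is violated and no linear [19, 17, 6]_4 code can exist. In particular it is not MDS (MDS requires d = n − k + 1 exactly).
Description: the claimed parameters are [19, 17, 6]_4; such a code would be impossible (violates the Singleton bound).


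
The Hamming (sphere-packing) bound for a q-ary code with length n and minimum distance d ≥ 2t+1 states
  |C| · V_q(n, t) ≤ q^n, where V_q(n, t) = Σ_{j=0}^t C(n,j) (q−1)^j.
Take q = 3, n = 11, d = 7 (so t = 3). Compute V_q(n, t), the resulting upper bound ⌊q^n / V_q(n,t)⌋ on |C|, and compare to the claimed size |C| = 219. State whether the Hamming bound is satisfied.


V_q(n, t) = 1563, q^n = 177147, Hamming bound = 113, |C| = 219 > bound (violated).

Step 1: Compute V_q(n, t) = Σ_{j=0}^3 C(n, j) (q−1)^j.
  j = 0: C(11,0)·(2)^0 = 1·1 = 1.
  j = 1: C(11,1)·(2)^1 = 11·2 = 22.
  j = 2: C(11,2)·(2)^2 = 55·4 = 220.
  j = 3: C(11,3)·(2)^3 = 165·8 = 1320.
  V_q(n, t) = 1 + 22 + 220 + 1320 = 1563.
Step 2: q^n = 3^11 = 177147.
Step 3: Hamming bound ⌊q^n / V_q(n,t)⌋ = ⌊177147/1563⌋ = 113.
Step 4: Compare |C| = 219 to 113: violated.
The claimed |C| lies above the Hamming bound, so no 3-ary code of length 11 with d ≥ 7 can have 219 codewords.


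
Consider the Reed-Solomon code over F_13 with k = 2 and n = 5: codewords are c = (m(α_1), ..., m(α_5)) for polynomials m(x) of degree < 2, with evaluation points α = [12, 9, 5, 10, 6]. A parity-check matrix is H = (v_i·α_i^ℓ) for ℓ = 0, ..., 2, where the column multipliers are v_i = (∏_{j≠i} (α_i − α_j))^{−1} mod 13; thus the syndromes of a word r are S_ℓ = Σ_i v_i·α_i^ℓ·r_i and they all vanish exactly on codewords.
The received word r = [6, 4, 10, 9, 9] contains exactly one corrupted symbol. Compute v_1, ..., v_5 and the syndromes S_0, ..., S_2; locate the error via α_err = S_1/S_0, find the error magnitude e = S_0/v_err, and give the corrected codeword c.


S = (12, 7, 3), error at position 5, error magnitude e = 7, c = [6, 4, 10, 9, 2].

Step 1: column multipliers v_i = (∏_{j≠i}(α_i − α_j))^{−1} mod 13.
  i = 1 (α = 12): (12−9)(12−5)(12−10)(12−6) = 3·7·2·6 = 252 ≡ 5, so v_1 = 5^{−1} = 8 (mod 13).
  i = 2 (α = 9): (9−12)(9−5)(9−10)(9−6) = (−3)·4·(−1)·3 = 36 ≡ 10, so v_2 = 10^{−1} = 4 (mod 13).
  i = 3 (α = 5): (5−12)(5−9)(5−10)(5−6) = (−7)·(−4)·(−5)·(−1) = 140 ≡ 10, so v_3 = 10^{−1} = 4 (mod 13).
  i = 4 (α = 10): (10−12)(10−9)(10−5)(10−6) = (−2)·1·5·4 = −40 ≡ 12, so v_4 = 12^{−1} = 12 (mod 13).
  i = 5 (α = 6): (6−12)(6−9)(6−5)(6−10) = (−6)·(−3)·1·(−4) = −72 ≡ 6, so v_5 = 6^{−1} = 11 (mod 13).
  v = [8, 4, 4, 12, 11].
Step 2: syndromes of r = [6, 4, 10, 9, 9] (all sums mod 13).
  S_0 = Σ v_i r_i = 8·6 + 4·4 + 4·10 + 12·9 + 11·9 = 311 ≡ 12.
  S_1 = Σ v_i α_i r_i = 8·12·6 + 4·9·4 + 4·5·10 + 12·10·9 + 11·6·9 = 2594 ≡ 7.
  α_i^2 mod 13 = [1, 3, 12, 9, 10].
  S_2 = Σ v_i α_i^2 r_i = 8·1·6 + 4·3·4 + 4·12·10 + 12·9·9 + 11·10·9 = 2538 ≡ 3.
  S = (12, 7, 3) ≠ 0, so r is not a codeword (an error is present).
Step 3: locate the error. For a single error e at position i, S_ℓ = v_i·e·α_i^ℓ, so α_err = S_1/S_0.
  S_0^{−1} = 12^{−1} = 12 (mod 13), so α_err = 7·12 = 84 ≡ 6 = α_5. Error position i = 5.
  Consistency check: S_2/S_1 = 3·2 = 6 ≡ 6 = α_err ✓ (single-error assumption holds).
Step 4: error magnitude e = S_0/v_5 = S_0·∏_{j≠5}(α_5 − α_j) = 12·6 = 72 ≡ 7 (mod 13).
Step 5: correct position 5: c_5 = r_5 − e = 9 − 7 ≡ 2 (mod 13). Hence c = [6, 4, 10, 9, 2].
  Check: interpolating c through the α_i gives m(x) = 11 + 5·x (degree < 2) with m(α_i) = c_i for every i, so c is indeed a codeword.


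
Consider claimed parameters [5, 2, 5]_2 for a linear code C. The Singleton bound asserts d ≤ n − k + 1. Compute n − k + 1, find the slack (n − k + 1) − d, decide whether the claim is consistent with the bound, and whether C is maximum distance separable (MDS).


Singleton RHS = n − k + 1 = 4, slack = -1, bound violated (no such code; not MDS).

Singleton bound: d ≤ n − k + 1.
Here n = 5, k = 2, so n − k + 1 = 4.
Given d = 5, check d ≤ 4: NO.
Slack = (n − k + 1) − d = -1.
The slack is negative: d = 5 exceeds n − k + 1 = 4 by 1, so the Singleton bound is violated and no linear [5, 2, 5]_2 code can exist. In particular it is not MDS (MDS requires d = n − k + 1 exactly).
Description: the claimed parameters are [5, 2, 5]_2; such a code would be impossible (violates the Singleton bound).


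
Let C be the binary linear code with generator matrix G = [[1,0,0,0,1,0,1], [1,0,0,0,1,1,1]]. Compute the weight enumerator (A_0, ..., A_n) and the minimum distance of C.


Weight distribution: A_0 = 1, A_1 = 1, A_3 = 1, A_4 = 1. Minimum distance d = 1.

Enumerate all 2^2 = 4 messages m ∈ F_2^2.
For each, compute codeword c = mG in F_2^7, then tally its weight.
  m = 00 → c = 0000000, weight = 0.
  m = 10 → c = 1000101, weight = 3.
  m = 01 → c = 1000111, weight = 4.
  m = 11 → c = 0000010, weight = 1.
Tally weights:
  weight 0: 1 codewords.
  weight 1: 1 codewords.
  weight 3: 1 codewords.
  weight 4: 1 codewords.
Minimum distance d = smallest w > 0 with A_w > 0 = 1.
Sanity: Σ A_w = 4 = 2^2 = 4 ✓.


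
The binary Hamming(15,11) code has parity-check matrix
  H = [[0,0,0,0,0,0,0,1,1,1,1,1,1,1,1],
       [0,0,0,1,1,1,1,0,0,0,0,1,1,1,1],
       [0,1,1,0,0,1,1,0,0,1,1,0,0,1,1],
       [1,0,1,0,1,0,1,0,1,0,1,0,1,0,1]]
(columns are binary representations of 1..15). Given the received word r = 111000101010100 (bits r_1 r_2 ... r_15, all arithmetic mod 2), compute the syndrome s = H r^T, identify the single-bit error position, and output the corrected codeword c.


s = (1, 0, 0, 0)^T, error position = 8, corrected codeword c = 111000111010100

Compute s = H r^T mod 2 one row at a time:
  s_1 = 0 + 1 + 0 + 1 + 0 + 1 + 0 + 0 = 3 ≡ 1 (mod 2).
  s_2 = 0 + 0 + 0 + 1 + 0 + 1 + 0 + 0 = 2 ≡ 0 (mod 2).
  s_3 = 1 + 1 + 0 + 1 + 0 + 1 + 0 + 0 = 4 ≡ 0 (mod 2).
  s_4 = 1 + 1 + 0 + 1 + 1 + 1 + 1 + 0 = 6 ≡ 0 (mod 2).
s = (1, 0, 0, 0)^T — this equals column 8 of H (binary 1000), so error is at position 8.
Correct: flip bit 8 of r = 111000101010100 to get c = 111000111010100.


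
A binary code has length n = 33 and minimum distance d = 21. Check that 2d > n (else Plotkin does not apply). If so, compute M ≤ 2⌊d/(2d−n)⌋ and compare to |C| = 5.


Plotkin bound M ≤ 4; given |C| = 5 > bound (violated).

Check applicability: 2d = 42, n = 33.
2d − n = 9 > 0, so Plotkin applies.
Compute d/(2d−n) = 21/9 ≈ 2.3333.
⌊d/(2d−n)⌋ = 2.
Plotkin bound: M ≤ 2·2 = 4.
Given |C| = 5, check: VIOLATED.
This |C| is above the Plotkin bound, so no binary code with n = 33, d = 21 and 5 codewords exists.


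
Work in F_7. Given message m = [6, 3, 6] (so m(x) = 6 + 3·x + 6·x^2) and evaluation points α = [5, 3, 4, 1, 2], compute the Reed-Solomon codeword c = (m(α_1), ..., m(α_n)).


c = [3, 6, 2, 1, 1]

Message polynomial: m(x) = 6 + 3·x + 6·x^2 (mod 7).
For each evaluation point α_i, compute m(α_i) mod 7:
  α_1 = 5: Horner steps 6 → 5 → 3, so m(5) = 3.
  α_2 = 3: Horner steps 6 → 0 → 6, so m(3) = 6.
  α_3 = 4: Horner steps 6 → 6 → 2, so m(4) = 2.
  α_4 = 1: Horner steps 6 → 2 → 1, so m(1) = 1.
  α_5 = 2: Horner steps 6 → 1 → 1, so m(2) = 1.
Codeword c = [3, 6, 2, 1, 1] ∈ F_7^5.


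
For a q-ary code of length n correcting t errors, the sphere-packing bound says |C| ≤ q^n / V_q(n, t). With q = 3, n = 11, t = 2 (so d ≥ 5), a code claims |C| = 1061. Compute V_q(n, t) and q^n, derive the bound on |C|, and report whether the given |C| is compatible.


V_q(n, t) = 243, q^n = 177147, Hamming bound = 729, |C| = 1061 > bound (violated).

Step 1: Compute V_q(n, t) = Σ_{j=0}^2 C(n, j) (q−1)^j.
  j = 0: C(11,0)·(2)^0 = 1·1 = 1.
  j = 1: C(11,1)·(2)^1 = 11·2 = 22.
  j = 2: C(11,2)·(2)^2 = 55·4 = 220.
  V_q(n, t) = 1 + 22 + 220 = 243.
Step 2: q^n = 3^11 = 177147.
Step 3: Hamming bound ⌊q^n / V_q(n,t)⌋ = ⌊177147/243⌋ = 729.
Step 4: Compare |C| = 1061 to 729: violated.
The claimed |C| lies above the Hamming bound, so no 3-ary code of length 11 with d ≥ 5 can have 1061 codewords.


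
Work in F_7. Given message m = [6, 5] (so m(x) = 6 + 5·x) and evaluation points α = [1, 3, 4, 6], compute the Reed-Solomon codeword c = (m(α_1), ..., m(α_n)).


c = [4, 0, 5, 1]

Message polynomial: m(x) = 6 + 5·x (mod 7).
For each evaluation point α_i, compute m(α_i) mod 7:
  α_1 = 1: Horner steps 5 → 4, so m(1) = 4.
  α_2 = 3: Horner steps 5 → 0, so m(3) = 0.
  α_3 = 4: Horner steps 5 → 5, so m(4) = 5.
  α_4 = 6: Horner steps 5 → 1, so m(6) = 1.
Codeword c = [4, 0, 5, 1] ∈ F_7^4.


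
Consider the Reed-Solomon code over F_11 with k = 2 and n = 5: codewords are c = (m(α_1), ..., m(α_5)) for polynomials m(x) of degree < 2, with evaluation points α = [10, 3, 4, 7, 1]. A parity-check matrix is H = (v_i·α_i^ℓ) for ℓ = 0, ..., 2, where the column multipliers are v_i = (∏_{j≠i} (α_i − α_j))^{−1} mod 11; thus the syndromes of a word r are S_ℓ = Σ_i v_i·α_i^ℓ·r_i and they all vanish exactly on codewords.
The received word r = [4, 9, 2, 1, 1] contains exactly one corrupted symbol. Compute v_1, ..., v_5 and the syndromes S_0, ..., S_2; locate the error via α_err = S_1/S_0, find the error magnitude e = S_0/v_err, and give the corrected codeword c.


S = (5, 2, 3), error at position 4, error magnitude e = 9, c = [4, 9, 2, 3, 1].

Step 1: column multipliers v_i = (∏_{j≠i}(α_i − α_j))^{−1} mod 11.
  i = 1 (α = 10): (10−3)(10−4)(10−7)(10−1) = 7·6·3·9 = 1134 ≡ 1, so v_1 = 1^{−1} = 1 (mod 11).
  i = 2 (α = 3): (3−10)(3−4)(3−7)(3−1) = (−7)·(−1)·(−4)·2 = −56 ≡ 10, so v_2 = 10^{−1} = 10 (mod 11).
  i = 3 (α = 4): (4−10)(4−3)(4−7)(4−1) = (−6)·1·(−3)·3 = 54 ≡ 10, so v_3 = 10^{−1} = 10 (mod 11).
  i = 4 (α = 7): (7−10)(7−3)(7−4)(7−1) = (−3)·4·3·6 = −216 ≡ 4, so v_4 = 4^{−1} = 3 (mod 11).
  i = 5 (α = 1): (1−10)(1−3)(1−4)(1−7) = (−9)·(−2)·(−3)·(−6) = 324 ≡ 5, so v_5 = 5^{−1} = 9 (mod 11).
  v = [1, 10, 10, 3, 9].
Step 2: syndromes of r = [4, 9, 2, 1, 1] (all sums mod 11).
  S_0 = Σ v_i r_i = 1·4 + 10·9 + 10·2 + 3·1 + 9·1 = 126 ≡ 5.
  S_1 = Σ v_i α_i r_i = 1·10·4 + 10·3·9 + 10·4·2 + 3·7·1 + 9·1·1 = 420 ≡ 2.
  α_i^2 mod 11 = [1, 9, 5, 5, 1].
  S_2 = Σ v_i α_i^2 r_i = 1·1·4 + 10·9·9 + 10·5·2 + 3·5·1 + 9·1·1 = 938 ≡ 3.
  S = (5, 2, 3) ≠ 0, so r is not a codeword (an error is present).
Step 3: locate the error. For a single error e at position i, S_ℓ = v_i·e·α_i^ℓ, so α_err = S_1/S_0.
  S_0^{−1} = 5^{−1} = 9 (mod 11), so α_err = 2·9 = 18 ≡ 7 = α_4. Error position i = 4.
  Consistency check: S_2/S_1 = 3·6 = 18 ≡ 7 = α_err ✓ (single-error assumption holds).
Step 4: error magnitude e = S_0/v_4 = S_0·∏_{j≠4}(α_4 − α_j) = 5·4 = 20 ≡ 9 (mod 11).
Step 5: correct position 4: c_4 = r_4 − e = 1 − 9 ≡ 3 (mod 11). Hence c = [4, 9, 2, 3, 1].
  Check: interpolating c through the α_i gives m(x) = 8 + 4·x (degree < 2) with m(α_i) = c_i for every i, so c is indeed a codeword.


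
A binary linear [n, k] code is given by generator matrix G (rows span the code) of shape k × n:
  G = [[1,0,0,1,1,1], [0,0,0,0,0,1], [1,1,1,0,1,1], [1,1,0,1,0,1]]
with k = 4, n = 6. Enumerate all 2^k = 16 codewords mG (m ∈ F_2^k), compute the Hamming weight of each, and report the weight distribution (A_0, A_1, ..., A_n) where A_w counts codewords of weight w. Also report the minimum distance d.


Weight distribution: A_0 = 1, A_1 = 1, A_2 = 2, A_3 = 6, A_4 = 5, A_5 = 1. Minimum distance d = 1.

Enumerate all 2^4 = 16 messages m ∈ F_2^4.
For each, compute codeword c = mG in F_2^6, then tally its weight.
  m = 0000 → c = 000000, weight = 0.
  m = 1000 → c = 100111, weight = 4.
  m = 0100 → c = 000001, weight = 1.
  m = 1100 → c = 100110, weight = 3.
  m = 0010 → c = 111011, weight = 5.
  m = 1010 → c = 011100, weight = 3.
  m = 0110 → c = 111010, weight = 4.
  m = 1110 → c = 011101, weight = 4.
  m = 0001 → c = 110101, weight = 4.
  m = 1001 → c = 010010, weight = 2.
  m = 0101 → c = 110100, weight = 3.
  m = 1101 → c = 010011, weight = 3.
  m = 0011 → c = 001110, weight = 3.
  m = 1011 → c = 101001, weight = 3.
  m = 0111 → c = 001111, weight = 4.
  m = 1111 → c = 101000, weight = 2.
Tally weights:
  weight 0: 1 codewords.
  weight 1: 1 codewords.
  weight 2: 2 codewords.
  weight 3: 6 codewords.
  weight 4: 5 codewords.
  weight 5: 1 codewords.
Minimum distance d = smallest w > 0 with A_w > 0 = 1.
Sanity: Σ A_w = 16 = 2^4 = 16 ✓.


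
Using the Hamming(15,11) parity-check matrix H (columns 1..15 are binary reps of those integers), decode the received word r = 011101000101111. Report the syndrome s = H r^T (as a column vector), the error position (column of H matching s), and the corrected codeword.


s = (1, 0, 0, 1)^T, error position = 9, corrected codeword c = 011101001101111

Compute s = H r^T mod 2 one row at a time:
  s_1 = 0 + 0 + 1 + 0 + 1 + 1 + 1 + 1 = 5 ≡ 1 (mod 2).
  s_2 = 1 + 0 + 1 + 0 + 1 + 1 + 1 + 1 = 6 ≡ 0 (mod 2).
  s_3 = 1 + 1 + 1 + 0 + 1 + 0 + 1 + 1 = 6 ≡ 0 (mod 2).
  s_4 = 0 + 1 + 0 + 0 + 0 + 0 + 1 + 1 = 3 ≡ 1 (mod 2).
s = (1, 0, 0, 1)^T — this equals column 9 of H (binary 1001), so error is at position 9.
Correct: flip bit 9 of r = 011101000101111 to get c = 011101001101111.


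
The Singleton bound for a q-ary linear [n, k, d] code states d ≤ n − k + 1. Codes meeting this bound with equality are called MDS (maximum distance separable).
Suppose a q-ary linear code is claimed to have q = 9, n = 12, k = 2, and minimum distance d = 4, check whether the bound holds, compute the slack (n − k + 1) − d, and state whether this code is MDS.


Singleton RHS = n − k + 1 = 11, slack = 7, bound satisfied, not MDS.

Singleton bound: d ≤ n − k + 1.
Here n = 12, k = 2, so n − k + 1 = 11.
Given d = 4, check d ≤ 11: YES.
Slack = (n − k + 1) − d = 7.
The code is NOT MDS (slack = 7 > 0).
Description: the claimed parameters are [12, 2, 4]_9; such a code would be non-MDS.


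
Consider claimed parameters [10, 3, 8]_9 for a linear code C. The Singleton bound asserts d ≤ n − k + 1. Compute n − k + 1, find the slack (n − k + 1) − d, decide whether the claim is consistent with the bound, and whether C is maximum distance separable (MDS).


Singleton RHS = n − k + 1 = 8, slack = 0, bound satisfied, MDS.

Singleton bound: d ≤ n − k + 1.
Here n = 10, k = 3, so n − k + 1 = 8.
Given d = 8, check d ≤ 8: YES.
Slack = (n − k + 1) − d = 0.
The code is MDS (slack = 0).
Description: the claimed parameters are [10, 3, 8]_9; such a code would be MDS (meets Singleton bound).


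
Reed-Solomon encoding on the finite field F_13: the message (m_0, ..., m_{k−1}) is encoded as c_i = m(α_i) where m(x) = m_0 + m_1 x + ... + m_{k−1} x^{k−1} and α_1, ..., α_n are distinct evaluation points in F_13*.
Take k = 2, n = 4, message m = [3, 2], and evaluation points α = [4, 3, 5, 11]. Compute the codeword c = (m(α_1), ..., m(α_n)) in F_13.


c = [11, 9, 0, 12]

Message polynomial: m(x) = 3 + 2·x (mod 13).
For each evaluation point α_i, compute m(α_i) mod 13:
  α_1 = 4: Horner steps 2 → 11, so m(4) = 11.
  α_2 = 3: Horner steps 2 → 9, so m(3) = 9.
  α_3 = 5: Horner steps 2 → 0, so m(5) = 0.
  α_4 = 11: Horner steps 2 → 12, so m(11) = 12.
Codeword c = [11, 9, 0, 12] ∈ F_13^4.


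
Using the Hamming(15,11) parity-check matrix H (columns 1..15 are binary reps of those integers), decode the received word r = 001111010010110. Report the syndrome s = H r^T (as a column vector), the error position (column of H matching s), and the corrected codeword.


s = (0, 1, 0, 0)^T, error position = 4, corrected codeword c = 001011010010110

Compute s = H r^T mod 2 one row at a time:
  s_1 = 1 + 0 + 0 + 1 + 0 + 1 + 1 + 0 = 4 ≡ 0 (mod 2).
  s_2 = 1 + 1 + 1 + 0 + 0 + 1 + 1 + 0 = 5 ≡ 1 (mod 2).
  s_3 = 0 + 1 + 1 + 0 + 0 + 1 + 1 + 0 = 4 ≡ 0 (mod 2).
  s_4 = 0 + 1 + 1 + 0 + 0 + 1 + 1 + 0 = 4 ≡ 0 (mod 2).
s = (0, 1, 0, 0)^T — this equals column 4 of H (binary 0100), so error is at position 4.
Correct: flip bit 4 of r = 001111010010110 to get c = 001011010010110.


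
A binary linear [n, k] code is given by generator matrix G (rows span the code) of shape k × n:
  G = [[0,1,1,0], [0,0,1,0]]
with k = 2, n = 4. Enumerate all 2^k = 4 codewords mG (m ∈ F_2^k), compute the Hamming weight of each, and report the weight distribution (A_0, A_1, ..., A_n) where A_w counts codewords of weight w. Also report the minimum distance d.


Weight distribution: A_0 = 1, A_1 = 2, A_2 = 1. Minimum distance d = 1.

Enumerate all 2^2 = 4 messages m ∈ F_2^2.
For each, compute codeword c = mG in F_2^4, then tally its weight.
  m = 00 → c = 0000, weight = 0.
  m = 10 → c = 0110, weight = 2.
  m = 01 → c = 0010, weight = 1.
  m = 11 → c = 0100, weight = 1.
Tally weights:
  weight 0: 1 codewords.
  weight 1: 2 codewords.
  weight 2: 1 codewords.
Minimum distance d = smallest w > 0 with A_w > 0 = 1.
Sanity: Σ A_w = 4 = 2^2 = 4 ✓.


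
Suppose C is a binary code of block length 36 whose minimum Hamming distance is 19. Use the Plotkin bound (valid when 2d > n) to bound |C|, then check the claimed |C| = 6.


Plotkin bound M ≤ 18; given |C| = 6 ≤ bound (satisfied).

Check applicability: 2d = 38, n = 36.
2d − n = 2 > 0, so Plotkin applies.
Compute d/(2d−n) = 19/2 ≈ 9.5000.
⌊d/(2d−n)⌋ = 9.
Plotkin bound: M ≤ 2·9 = 18.
Given |C| = 6, check: satisfied.
This |C| is below the Plotkin bound.


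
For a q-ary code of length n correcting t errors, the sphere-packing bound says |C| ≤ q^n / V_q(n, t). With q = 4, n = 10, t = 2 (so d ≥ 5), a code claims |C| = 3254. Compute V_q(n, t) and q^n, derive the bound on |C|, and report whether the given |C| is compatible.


V_q(n, t) = 436, q^n = 1048576, Hamming bound = 2404, |C| = 3254 > bound (violated).

Step 1: Compute V_q(n, t) = Σ_{j=0}^2 C(n, j) (q−1)^j.
  j = 0: C(10,0)·(3)^0 = 1·1 = 1.
  j = 1: C(10,1)·(3)^1 = 10·3 = 30.
  j = 2: C(10,2)·(3)^2 = 45·9 = 405.
  V_q(n, t) = 1 + 30 + 405 = 436.
Step 2: q^n = 4^10 = 1048576.
Step 3: Hamming bound ⌊q^n / V_q(n,t)⌋ = ⌊1048576/436⌋ = 2404.
Step 4: Compare |C| = 3254 to 2404: violated.
The claimed |C| lies above the Hamming bound, so no 4-ary code of length 10 with d ≥ 5 can have 3254 codewords.


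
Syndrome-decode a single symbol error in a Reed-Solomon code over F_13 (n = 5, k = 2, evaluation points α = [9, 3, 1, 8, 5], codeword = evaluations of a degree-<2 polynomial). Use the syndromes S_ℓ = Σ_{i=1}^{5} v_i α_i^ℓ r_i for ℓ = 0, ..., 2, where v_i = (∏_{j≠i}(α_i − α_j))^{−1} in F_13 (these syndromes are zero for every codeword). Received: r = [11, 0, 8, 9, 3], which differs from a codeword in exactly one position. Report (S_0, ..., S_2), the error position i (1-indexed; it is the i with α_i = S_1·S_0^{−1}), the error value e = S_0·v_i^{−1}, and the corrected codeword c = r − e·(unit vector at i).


S = (4, 12, 10), error at position 2, error magnitude e = 1, c = [11, 12, 8, 9, 3].

Step 1: column multipliers v_i = (∏_{j≠i}(α_i − α_j))^{−1} mod 13.
  i = 1 (α = 9): (9−3)(9−1)(9−8)(9−5) = 6·8·1·4 = 192 ≡ 10, so v_1 = 10^{−1} = 4 (mod 13).
  i = 2 (α = 3): (3−9)(3−1)(3−8)(3−5) = (−6)·2·(−5)·(−2) = −120 ≡ 10, so v_2 = 10^{−1} = 4 (mod 13).
  i = 3 (α = 1): (1−9)(1−3)(1−8)(1−5) = (−8)·(−2)·(−7)·(−4) = 448 ≡ 6, so v_3 = 6^{−1} = 11 (mod 13).
  i = 4 (α = 8): (8−9)(8−3)(8−1)(8−5) = (−1)·5·7·3 = −105 ≡ 12, so v_4 = 12^{−1} = 12 (mod 13).
  i = 5 (α = 5): (5−9)(5−3)(5−1)(5−8) = (−4)·2·4·(−3) = 96 ≡ 5, so v_5 = 5^{−1} = 8 (mod 13).
  v = [4, 4, 11, 12, 8].
Step 2: syndromes of r = [11, 0, 8, 9, 3] (all sums mod 13).
  S_0 = Σ v_i r_i = 4·11 + 4·0 + 11·8 + 12·9 + 8·3 = 264 ≡ 4.
  S_1 = Σ v_i α_i r_i = 4·9·11 + 4·3·0 + 11·1·8 + 12·8·9 + 8·5·3 = 1468 ≡ 12.
  α_i^2 mod 13 = [3, 9, 1, 12, 12].
  S_2 = Σ v_i α_i^2 r_i = 4·3·11 + 4·9·0 + 11·1·8 + 12·12·9 + 8·12·3 = 1804 ≡ 10.
  S = (4, 12, 10) ≠ 0, so r is not a codeword (an error is present).
Step 3: locate the error. For a single error e at position i, S_ℓ = v_i·e·α_i^ℓ, so α_err = S_1/S_0.
  S_0^{−1} = 4^{−1} = 10 (mod 13), so α_err = 12·10 = 120 ≡ 3 = α_2. Error position i = 2.
  Consistency check: S_2/S_1 = 10·12 = 120 ≡ 3 = α_err ✓ (single-error assumption holds).
Step 4: error magnitude e = S_0/v_2 = S_0·∏_{j≠2}(α_2 − α_j) = 4·10 = 40 ≡ 1 (mod 13).
Step 5: correct position 2: c_2 = r_2 − e = 0 − 1 ≡ 12 (mod 13). Hence c = [11, 12, 8, 9, 3].
  Check: interpolating c through the α_i gives m(x) = 6 + 2·x (degree < 2) with m(α_i) = c_i for every i, so c is indeed a codeword.


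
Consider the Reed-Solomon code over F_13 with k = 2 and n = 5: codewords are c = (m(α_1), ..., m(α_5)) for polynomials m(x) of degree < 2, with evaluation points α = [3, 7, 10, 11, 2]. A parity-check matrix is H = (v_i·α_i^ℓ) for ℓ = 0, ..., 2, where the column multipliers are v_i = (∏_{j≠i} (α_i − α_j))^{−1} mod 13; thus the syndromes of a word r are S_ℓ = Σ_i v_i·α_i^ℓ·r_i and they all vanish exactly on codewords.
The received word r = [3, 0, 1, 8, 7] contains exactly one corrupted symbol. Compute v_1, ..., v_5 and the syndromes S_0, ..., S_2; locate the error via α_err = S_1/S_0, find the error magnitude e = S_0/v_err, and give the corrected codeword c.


S = (12, 2, 9), error at position 4, error magnitude e = 11, c = [3, 0, 1, 10, 7].

Step 1: column multipliers v_i = (∏_{j≠i}(α_i − α_j))^{−1} mod 13.
  i = 1 (α = 3): (3−7)(3−10)(3−11)(3−2) = (−4)·(−7)·(−8)·1 = −224 ≡ 10, so v_1 = 10^{−1} = 4 (mod 13).
  i = 2 (α = 7): (7−3)(7−10)(7−11)(7−2) = 4·(−3)·(−4)·5 = 240 ≡ 6, so v_2 = 6^{−1} = 11 (mod 13).
  i = 3 (α = 10): (10−3)(10−7)(10−11)(10−2) = 7·3·(−1)·8 = −168 ≡ 1, so v_3 = 1^{−1} = 1 (mod 13).
  i = 4 (α = 11): (11−3)(11−7)(11−10)(11−2) = 8·4·1·9 = 288 ≡ 2, so v_4 = 2^{−1} = 7 (mod 13).
  i = 5 (α = 2): (2−3)(2−7)(2−10)(2−11) = (−1)·(−5)·(−8)·(−9) = 360 ≡ 9, so v_5 = 9^{−1} = 3 (mod 13).
  v = [4, 11, 1, 7, 3].
Step 2: syndromes of r = [3, 0, 1, 8, 7] (all sums mod 13).
  S_0 = Σ v_i r_i = 4·3 + 11·0 + 1·1 + 7·8 + 3·7 = 90 ≡ 12.
  S_1 = Σ v_i α_i r_i = 4·3·3 + 11·7·0 + 1·10·1 + 7·11·8 + 3·2·7 = 704 ≡ 2.
  α_i^2 mod 13 = [9, 10, 9, 4, 4].
  S_2 = Σ v_i α_i^2 r_i = 4·9·3 + 11·10·0 + 1·9·1 + 7·4·8 + 3·4·7 = 425 ≡ 9.
  S = (12, 2, 9) ≠ 0, so r is not a codeword (an error is present).
Step 3: locate the error. For a single error e at position i, S_ℓ = v_i·e·α_i^ℓ, so α_err = S_1/S_0.
  S_0^{−1} = 12^{−1} = 12 (mod 13), so α_err = 2·12 = 24 ≡ 11 = α_4. Error position i = 4.
  Consistency check: S_2/S_1 = 9·7 = 63 ≡ 11 = α_err ✓ (single-error assumption holds).
Step 4: error magnitude e = S_0/v_4 = S_0·∏_{j≠4}(α_4 − α_j) = 12·2 = 24 ≡ 11 (mod 13).
Step 5: correct position 4: c_4 = r_4 − e = 8 − 11 ≡ 10 (mod 13). Hence c = [3, 0, 1, 10, 7].
  Check: interpolating c through the α_i gives m(x) = 2 + 9·x (degree < 2) with m(α_i) = c_i for every i, so c is indeed a codeword.


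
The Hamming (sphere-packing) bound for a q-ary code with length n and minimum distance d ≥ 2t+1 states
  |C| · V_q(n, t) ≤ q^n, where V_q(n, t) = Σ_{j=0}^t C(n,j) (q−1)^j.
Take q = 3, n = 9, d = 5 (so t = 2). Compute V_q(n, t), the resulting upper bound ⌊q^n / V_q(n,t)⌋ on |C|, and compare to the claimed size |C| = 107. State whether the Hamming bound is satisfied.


V_q(n, t) = 163, q^n = 19683, Hamming bound = 120, |C| = 107 ≤ bound (satisfied).

Step 1: Compute V_q(n, t) = Σ_{j=0}^2 C(n, j) (q−1)^j.
  j = 0: C(9,0)·(2)^0 = 1·1 = 1.
  j = 1: C(9,1)·(2)^1 = 9·2 = 18.
  j = 2: C(9,2)·(2)^2 = 36·4 = 144.
  V_q(n, t) = 1 + 18 + 144 = 163.
Step 2: q^n = 3^9 = 19683.
Step 3: Hamming bound ⌊q^n / V_q(n,t)⌋ = ⌊19683/163⌋ = 120.
Step 4: Compare |C| = 107 to 120: satisfied.
The claimed |C| lies below the Hamming bound.


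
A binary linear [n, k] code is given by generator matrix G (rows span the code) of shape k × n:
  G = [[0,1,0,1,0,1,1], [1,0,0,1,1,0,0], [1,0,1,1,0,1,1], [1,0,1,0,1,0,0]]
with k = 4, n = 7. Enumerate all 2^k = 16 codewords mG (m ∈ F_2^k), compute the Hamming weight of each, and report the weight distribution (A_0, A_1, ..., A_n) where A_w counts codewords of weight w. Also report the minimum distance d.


Weight distribution: A_0 = 1, A_2 = 2, A_3 = 5, A_4 = 5, A_5 = 2, A_7 = 1. Minimum distance d = 2.

Enumerate all 2^4 = 16 messages m ∈ F_2^4.
For each, compute codeword c = mG in F_2^7, then tally its weight.
  m = 0000 → c = 0000000, weight = 0.
  m = 1000 → c = 0101011, weight = 4.
  m = 0100 → c = 1001100, weight = 3.
  m = 1100 → c = 1100111, weight = 5.
  m = 0010 → c = 1011011, weight = 5.
  m = 1010 → c = 1110000, weight = 3.
  m = 0110 → c = 0010111, weight = 4.
  m = 1110 → c = 0111100, weight = 4.
  m = 0001 → c = 1010100, weight = 3.
  m = 1001 → c = 1111111, weight = 7.
  m = 0101 → c = 0011000, weight = 2.
  m = 1101 → c = 0110011, weight = 4.
  m = 0011 → c = 0001111, weight = 4.
  m = 1011 → c = 0100100, weight = 2.
  m = 0111 → c = 1000011, weight = 3.
  m = 1111 → c = 1101000, weight = 3.
Tally weights:
  weight 0: 1 codewords.
  weight 2: 2 codewords.
  weight 3: 5 codewords.
  weight 4: 5 codewords.
  weight 5: 2 codewords.
  weight 7: 1 codewords.
Minimum distance d = smallest w > 0 with A_w > 0 = 2.
Sanity: Σ A_w = 16 = 2^4 = 16 ✓.


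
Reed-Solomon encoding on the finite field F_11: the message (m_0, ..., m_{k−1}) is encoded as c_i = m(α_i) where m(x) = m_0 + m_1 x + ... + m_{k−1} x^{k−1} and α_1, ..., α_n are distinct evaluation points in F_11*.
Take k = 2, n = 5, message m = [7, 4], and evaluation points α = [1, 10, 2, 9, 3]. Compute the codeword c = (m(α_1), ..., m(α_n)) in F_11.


c = [0, 3, 4, 10, 8]

Message polynomial: m(x) = 7 + 4·x (mod 11).
For each evaluation point α_i, compute m(α_i) mod 11:
  α_1 = 1: Horner steps 4 → 0, so m(1) = 0.
  α_2 = 10: Horner steps 4 → 3, so m(10) = 3.
  α_3 = 2: Horner steps 4 → 4, so m(2) = 4.
  α_4 = 9: Horner steps 4 → 10, so m(9) = 10.
  α_5 = 3: Horner steps 4 → 8, so m(3) = 8.
Codeword c = [0, 3, 4, 10, 8] ∈ F_11^5.


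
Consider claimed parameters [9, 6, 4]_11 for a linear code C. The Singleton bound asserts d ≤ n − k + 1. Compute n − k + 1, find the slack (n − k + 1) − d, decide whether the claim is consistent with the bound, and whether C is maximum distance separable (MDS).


Singleton RHS = n − k + 1 = 4, slack = 0, bound satisfied, MDS.

Singleton bound: d ≤ n − k + 1.
Here n = 9, k = 6, so n − k + 1 = 4.
Given d = 4, check d ≤ 4: YES.
Slack = (n − k + 1) − d = 0.
The code is MDS (slack = 0).
Description: the claimed parameters are [9, 6, 4]_11; such a code would be MDS (meets Singleton bound).


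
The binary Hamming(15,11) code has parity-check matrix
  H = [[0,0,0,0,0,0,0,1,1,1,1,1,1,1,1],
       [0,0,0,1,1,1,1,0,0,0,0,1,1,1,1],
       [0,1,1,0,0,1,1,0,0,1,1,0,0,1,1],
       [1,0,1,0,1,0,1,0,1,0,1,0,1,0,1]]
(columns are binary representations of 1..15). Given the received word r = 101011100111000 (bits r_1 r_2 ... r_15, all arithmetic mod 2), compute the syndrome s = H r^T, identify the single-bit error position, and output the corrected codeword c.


s = (1, 0, 1, 1)^T, error position = 11, corrected codeword c = 101011100101000

Compute s = H r^T mod 2 one row at a time:
  s_1 = 0 + 0 + 1 + 1 + 1 + 0 + 0 + 0 = 3 ≡ 1 (mod 2).
  s_2 = 0 + 1 + 1 + 1 + 1 + 0 + 0 + 0 = 4 ≡ 0 (mod 2).
  s_3 = 0 + 1 + 1 + 1 + 1 + 1 + 0 + 0 = 5 ≡ 1 (mod 2).
  s_4 = 1 + 1 + 1 + 1 + 0 + 1 + 0 + 0 = 5 ≡ 1 (mod 2).
s = (1, 0, 1, 1)^T — this equals column 11 of H (binary 1011), so error is at position 11.
Correct: flip bit 11 of r = 101011100111000 to get c = 101011100101000.


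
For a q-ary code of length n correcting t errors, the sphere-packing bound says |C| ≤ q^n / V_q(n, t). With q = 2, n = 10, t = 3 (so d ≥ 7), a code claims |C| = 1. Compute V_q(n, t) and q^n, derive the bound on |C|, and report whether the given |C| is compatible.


V_q(n, t) = 176, q^n = 1024, Hamming bound = 5, |C| = 1 ≤ bound (satisfied).

Step 1: Compute V_q(n, t) = Σ_{j=0}^3 C(n, j) (q−1)^j.
  j = 0: C(10,0)·(1)^0 = 1·1 = 1.
  j = 1: C(10,1)·(1)^1 = 10·1 = 10.
  j = 2: C(10,2)·(1)^2 = 45·1 = 45.
  j = 3: C(10,3)·(1)^3 = 120·1 = 120.
  V_q(n, t) = 1 + 10 + 45 + 120 = 176.
Step 2: q^n = 2^10 = 1024.
Step 3: Hamming bound ⌊q^n / V_q(n,t)⌋ = ⌊1024/176⌋ = 5.
Step 4: Compare |C| = 1 to 5: satisfied.
The claimed |C| lies below the Hamming bound.


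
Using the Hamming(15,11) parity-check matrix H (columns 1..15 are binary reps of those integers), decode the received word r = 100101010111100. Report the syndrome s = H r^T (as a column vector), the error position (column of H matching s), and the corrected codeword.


s = (1, 0, 1, 1)^T, error position = 11, corrected codeword c = 100101010101100

Compute s = H r^T mod 2 one row at a time:
  s_1 = 1 + 0 + 1 + 1 + 1 + 1 + 0 + 0 = 5 ≡ 1 (mod 2).
  s_2 = 1 + 0 + 1 + 0 + 1 + 1 + 0 + 0 = 4 ≡ 0 (mod 2).
  s_3 = 0 + 0 + 1 + 0 + 1 + 1 + 0 + 0 = 3 ≡ 1 (mod 2).
  s_4 = 1 + 0 + 0 + 0 + 0 + 1 + 1 + 0 = 3 ≡ 1 (mod 2).
s = (1, 0, 1, 1)^T — this equals column 11 of H (binary 1011), so error is at position 11.
Correct: flip bit 11 of r = 100101010111100 to get c = 100101010101100.


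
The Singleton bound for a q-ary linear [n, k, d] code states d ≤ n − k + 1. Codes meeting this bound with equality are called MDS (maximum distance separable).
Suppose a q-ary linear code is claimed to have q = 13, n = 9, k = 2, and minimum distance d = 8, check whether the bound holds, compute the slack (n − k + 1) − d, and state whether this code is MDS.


Singleton RHS = n − k + 1 = 8, slack = 0, bound satisfied, MDS.

Singleton bound: d ≤ n − k + 1.
Here n = 9, k = 2, so n − k + 1 = 8.
Given d = 8, check d ≤ 8: YES.
Slack = (n − k + 1) − d = 0.
The code is MDS (slack = 0).
Description: the claimed parameters are [9, 2, 8]_13; such a code would be MDS (meets Singleton bound).


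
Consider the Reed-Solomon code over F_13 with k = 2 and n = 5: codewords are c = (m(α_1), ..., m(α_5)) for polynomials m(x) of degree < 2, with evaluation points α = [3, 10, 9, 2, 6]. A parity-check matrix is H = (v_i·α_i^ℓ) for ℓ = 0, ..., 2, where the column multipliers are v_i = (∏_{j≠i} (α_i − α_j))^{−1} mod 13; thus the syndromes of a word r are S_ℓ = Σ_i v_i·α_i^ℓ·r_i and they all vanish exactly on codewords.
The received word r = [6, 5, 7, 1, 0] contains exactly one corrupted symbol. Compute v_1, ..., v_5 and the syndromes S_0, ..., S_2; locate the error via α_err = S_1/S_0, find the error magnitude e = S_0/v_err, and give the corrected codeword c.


S = (2, 4, 8), error at position 4, error magnitude e = 6, c = [6, 5, 7, 8, 0].

Step 1: column multipliers v_i = (∏_{j≠i}(α_i − α_j))^{−1} mod 13.
  i = 1 (α = 3): (3−10)(3−9)(3−2)(3−6) = (−7)·(−6)·1·(−3) = −126 ≡ 4, so v_1 = 4^{−1} = 10 (mod 13).
  i = 2 (α = 10): (10−3)(10−9)(10−2)(10−6) = 7·1·8·4 = 224 ≡ 3, so v_2 = 3^{−1} = 9 (mod 13).
  i = 3 (α = 9): (9−3)(9−10)(9−2)(9−6) = 6·(−1)·7·3 = −126 ≡ 4, so v_3 = 4^{−1} = 10 (mod 13).
  i = 4 (α = 2): (2−3)(2−10)(2−9)(2−6) = (−1)·(−8)·(−7)·(−4) = 224 ≡ 3, so v_4 = 3^{−1} = 9 (mod 13).
  i = 5 (α = 6): (6−3)(6−10)(6−9)(6−2) = 3·(−4)·(−3)·4 = 144 ≡ 1, so v_5 = 1^{−1} = 1 (mod 13).
  v = [10, 9, 10, 9, 1].
Step 2: syndromes of r = [6, 5, 7, 1, 0] (all sums mod 13).
  S_0 = Σ v_i r_i = 10·6 + 9·5 + 10·7 + 9·1 + 1·0 = 184 ≡ 2.
  S_1 = Σ v_i α_i r_i = 10·3·6 + 9·10·5 + 10·9·7 + 9·2·1 + 1·6·0 = 1278 ≡ 4.
  α_i^2 mod 13 = [9, 9, 3, 4, 10].
  S_2 = Σ v_i α_i^2 r_i = 10·9·6 + 9·9·5 + 10·3·7 + 9·4·1 + 1·10·0 = 1191 ≡ 8.
  S = (2, 4, 8) ≠ 0, so r is not a codeword (an error is present).
Step 3: locate the error. For a single error e at position i, S_ℓ = v_i·e·α_i^ℓ, so α_err = S_1/S_0.
  S_0^{−1} = 2^{−1} = 7 (mod 13), so α_err = 4·7 = 28 ≡ 2 = α_4. Error position i = 4.
  Consistency check: S_2/S_1 = 8·10 = 80 ≡ 2 = α_err ✓ (single-error assumption holds).
Step 4: error magnitude e = S_0/v_4 = S_0·∏_{j≠4}(α_4 − α_j) = 2·3 = 6 ≡ 6 (mod 13).
Step 5: correct position 4: c_4 = r_4 − e = 1 − 6 ≡ 8 (mod 13). Hence c = [6, 5, 7, 8, 0].
  Check: interpolating c through the α_i gives m(x) = 12 + 11·x (degree < 2) with m(α_i) = c_i for every i, so c is indeed a codeword.


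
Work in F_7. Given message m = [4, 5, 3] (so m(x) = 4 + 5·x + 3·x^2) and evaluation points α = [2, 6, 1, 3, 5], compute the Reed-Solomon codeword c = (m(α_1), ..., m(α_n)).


c = [5, 2, 5, 4, 6]

Message polynomial: m(x) = 4 + 5·x + 3·x^2 (mod 7).
For each evaluation point α_i, compute m(α_i) mod 7:
  α_1 = 2: Horner steps 3 → 4 → 5, so m(2) = 5.
  α_2 = 6: Horner steps 3 → 2 → 2, so m(6) = 2.
  α_3 = 1: Horner steps 3 → 1 → 5, so m(1) = 5.
  α_4 = 3: Horner steps 3 → 0 → 4, so m(3) = 4.
  α_5 = 5: Horner steps 3 → 6 → 6, so m(5) = 6.
Codeword c = [5, 2, 5, 4, 6] ∈ F_7^5.


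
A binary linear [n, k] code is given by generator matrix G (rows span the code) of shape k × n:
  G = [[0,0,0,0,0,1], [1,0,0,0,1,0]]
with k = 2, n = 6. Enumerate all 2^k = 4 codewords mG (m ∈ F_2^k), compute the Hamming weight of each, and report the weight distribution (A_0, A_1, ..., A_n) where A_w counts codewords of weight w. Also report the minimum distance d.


Weight distribution: A_0 = 1, A_1 = 1, A_2 = 1, A_3 = 1. Minimum distance d = 1.

Enumerate all 2^2 = 4 messages m ∈ F_2^2.
For each, compute codeword c = mG in F_2^6, then tally its weight.
  m = 00 → c = 000000, weight = 0.
  m = 10 → c = 000001, weight = 1.
  m = 01 → c = 100010, weight = 2.
  m = 11 → c = 100011, weight = 3.
Tally weights:
  weight 0: 1 codewords.
  weight 1: 1 codewords.
  weight 2: 1 codewords.
  weight 3: 1 codewords.
Minimum distance d = smallest w > 0 with A_w > 0 = 1.
Sanity: Σ A_w = 4 = 2^2 = 4 ✓.


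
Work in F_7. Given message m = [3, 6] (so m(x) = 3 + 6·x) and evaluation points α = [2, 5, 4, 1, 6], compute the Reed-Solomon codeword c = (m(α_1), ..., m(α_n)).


c = [1, 5, 6, 2, 4]

Message polynomial: m(x) = 3 + 6·x (mod 7).
For each evaluation point α_i, compute m(α_i) mod 7:
  α_1 = 2: Horner steps 6 → 1, so m(2) = 1.
  α_2 = 5: Horner steps 6 → 5, so m(5) = 5.
  α_3 = 4: Horner steps 6 → 6, so m(4) = 6.
  α_4 = 1: Horner steps 6 → 2, so m(1) = 2.
  α_5 = 6: Horner steps 6 → 4, so m(6) = 4.
Codeword c = [1, 5, 6, 2, 4] ∈ F_7^5.


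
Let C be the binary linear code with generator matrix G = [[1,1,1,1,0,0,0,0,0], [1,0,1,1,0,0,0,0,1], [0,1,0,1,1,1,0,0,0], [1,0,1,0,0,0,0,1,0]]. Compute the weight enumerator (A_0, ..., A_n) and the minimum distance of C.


Weight distribution: A_0 = 1, A_2 = 1, A_3 = 4, A_4 = 5, A_5 = 2, A_6 = 1, A_7 = 2. Minimum distance d = 2.

Enumerate all 2^4 = 16 messages m ∈ F_2^4.
For each, compute codeword c = mG in F_2^9, then tally its weight.
  m = 0000 → c = 000000000, weight = 0.
  m = 1000 → c = 111100000, weight = 4.
  m = 0100 → c = 101100001, weight = 4.
  m = 1100 → c = 010000001, weight = 2.
  m = 0010 → c = 010111000, weight = 4.
  m = 1010 → c = 101011000, weight = 4.
  m = 0110 → c = 111011001, weight = 6.
  m = 1110 → c = 000111001, weight = 4.
  m = 0001 → c = 101000010, weight = 3.
  m = 1001 → c = 010100010, weight = 3.
  m = 0101 → c = 000100011, weight = 3.
  m = 1101 → c = 111000011, weight = 5.
  m = 0011 → c = 111111010, weight = 7.
  m = 1011 → c = 000011010, weight = 3.
  m = 0111 → c = 010011011, weight = 5.
  m = 1111 → c = 101111011, weight = 7.
Tally weights:
  weight 0: 1 codewords.
  weight 2: 1 codewords.
  weight 3: 4 codewords.
  weight 4: 5 codewords.
  weight 5: 2 codewords.
  weight 6: 1 codewords.
  weight 7: 2 codewords.
Minimum distance d = smallest w > 0 with A_w > 0 = 2.
Sanity: Σ A_w = 16 = 2^4 = 16 ✓.
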